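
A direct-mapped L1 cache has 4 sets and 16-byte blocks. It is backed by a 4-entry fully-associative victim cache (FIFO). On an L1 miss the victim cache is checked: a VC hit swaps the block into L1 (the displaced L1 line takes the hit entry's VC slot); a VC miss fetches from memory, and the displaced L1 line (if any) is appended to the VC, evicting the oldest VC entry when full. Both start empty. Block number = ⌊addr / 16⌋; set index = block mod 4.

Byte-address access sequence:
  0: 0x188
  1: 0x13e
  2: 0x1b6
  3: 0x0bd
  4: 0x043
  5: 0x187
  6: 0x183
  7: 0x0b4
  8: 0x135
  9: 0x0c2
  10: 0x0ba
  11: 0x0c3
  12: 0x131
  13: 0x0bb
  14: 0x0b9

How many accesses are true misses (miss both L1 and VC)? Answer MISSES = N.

  [0] addr=0x188 blk=24 s=0: MISS | VC []
  [1] addr=0x13e blk=19 s=3: MISS | VC []
  [2] addr=0x1b6 blk=27 s=3: MISS | VC [19]
  [3] addr=0xbd blk=11 s=3: MISS | VC [19, 27]
  [4] addr=0x43 blk=4 s=0: MISS | VC [19, 27, 24]
  [5] addr=0x187 blk=24 s=0: VC-HIT | VC [19, 27, 4]
  [6] addr=0x183 blk=24 s=0: L1-HIT | VC [19, 27, 4]
  [7] addr=0xb4 blk=11 s=3: L1-HIT | VC [19, 27, 4]
  [8] addr=0x135 blk=19 s=3: VC-HIT | VC [11, 27, 4]
  [9] addr=0xc2 blk=12 s=0: MISS | VC [11, 27, 4, 24]
  [10] addr=0xba blk=11 s=3: VC-HIT | VC [19, 27, 4, 24]
  [11] addr=0xc3 blk=12 s=0: L1-HIT | VC [19, 27, 4, 24]
  [12] addr=0x131 blk=19 s=3: VC-HIT | VC [11, 27, 4, 24]
  [13] addr=0xbb blk=11 s=3: VC-HIT | VC [19, 27, 4, 24]
  [14] addr=0xb9 blk=11 s=3: L1-HIT | VC [19, 27, 4, 24]

MISSES = 6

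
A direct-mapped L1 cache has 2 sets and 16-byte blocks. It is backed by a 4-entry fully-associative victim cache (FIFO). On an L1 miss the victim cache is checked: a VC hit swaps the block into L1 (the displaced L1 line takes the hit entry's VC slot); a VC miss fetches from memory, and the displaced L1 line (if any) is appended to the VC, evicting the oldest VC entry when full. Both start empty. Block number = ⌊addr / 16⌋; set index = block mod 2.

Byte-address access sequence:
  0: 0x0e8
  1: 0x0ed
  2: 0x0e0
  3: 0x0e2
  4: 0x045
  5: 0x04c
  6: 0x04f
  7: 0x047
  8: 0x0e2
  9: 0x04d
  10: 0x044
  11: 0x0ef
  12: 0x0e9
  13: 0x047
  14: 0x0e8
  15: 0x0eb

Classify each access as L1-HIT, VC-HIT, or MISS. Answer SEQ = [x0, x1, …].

SEQ = [MISS, L1-HIT, L1-HIT, L1-HIT, MISS, L1-HIT, L1-HIT, L1-HIT, VC-HIT, VC-HIT, L1-HIT, VC-HIT, L1-HIT, VC-HIT, VC-HIT, L1-HIT]

#0 0xe8→b14/s0 MISS; vc=[]
#1 0xed→b14/s0 L1-HIT; vc=[]
#2 0xe0→b14/s0 L1-HIT; vc=[]
#3 0xe2→b14/s0 L1-HIT; vc=[]
#4 0x45→b4/s0 MISS; vc=[14]
#5 0x4c→b4/s0 L1-HIT; vc=[14]
#6 0x4f→b4/s0 L1-HIT; vc=[14]
#7 0x47→b4/s0 L1-HIT; vc=[14]
#8 0xe2→b14/s0 VC-HIT; vc=[4]
#9 0x4d→b4/s0 VC-HIT; vc=[14]
#10 0x44→b4/s0 L1-HIT; vc=[14]
#11 0xef→b14/s0 VC-HIT; vc=[4]
#12 0xe9→b14/s0 L1-HIT; vc=[4]
#13 0x47→b4/s0 VC-HIT; vc=[14]
#14 0xe8→b14/s0 VC-HIT; vc=[4]
#15 0xeb→b14/s0 L1-HIT; vc=[4]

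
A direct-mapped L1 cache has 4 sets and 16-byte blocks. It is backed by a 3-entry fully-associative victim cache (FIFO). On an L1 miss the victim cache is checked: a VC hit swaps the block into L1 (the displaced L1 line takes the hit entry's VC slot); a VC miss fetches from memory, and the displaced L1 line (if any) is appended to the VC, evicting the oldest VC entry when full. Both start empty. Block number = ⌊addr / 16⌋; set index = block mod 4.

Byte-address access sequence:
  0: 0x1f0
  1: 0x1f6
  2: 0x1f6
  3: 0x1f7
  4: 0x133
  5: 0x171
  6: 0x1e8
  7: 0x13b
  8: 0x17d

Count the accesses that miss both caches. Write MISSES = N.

0: 0x1f0 (blk 31, set 3) → MISS  vc=[]
1: 0x1f6 (blk 31, set 3) → L1-HIT  vc=[]
2: 0x1f6 (blk 31, set 3) → L1-HIT  vc=[]
3: 0x1f7 (blk 31, set 3) → L1-HIT  vc=[]
4: 0x133 (blk 19, set 3) → MISS  vc=[31]
5: 0x171 (blk 23, set 3) → MISS  vc=[31, 19]
6: 0x1e8 (blk 30, set 2) → MISS  vc=[31, 19]
7: 0x13b (blk 19, set 3) → VC-HIT  vc=[31, 23]
8: 0x17d (blk 23, set 3) → VC-HIT  vc=[31, 19]

MISSES = 4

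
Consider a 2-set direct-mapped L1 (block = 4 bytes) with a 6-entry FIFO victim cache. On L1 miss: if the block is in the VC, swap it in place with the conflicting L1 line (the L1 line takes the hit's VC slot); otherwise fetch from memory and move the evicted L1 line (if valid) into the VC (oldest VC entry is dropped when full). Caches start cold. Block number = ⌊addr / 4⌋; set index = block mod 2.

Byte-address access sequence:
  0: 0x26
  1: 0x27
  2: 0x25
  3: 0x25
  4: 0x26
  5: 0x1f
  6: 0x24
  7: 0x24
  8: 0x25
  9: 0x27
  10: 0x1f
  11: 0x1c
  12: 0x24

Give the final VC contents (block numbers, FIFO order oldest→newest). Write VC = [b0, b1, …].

0: 0x26 (blk 9, set 1) → MISS  vc=[]
1: 0x27 (blk 9, set 1) → L1-HIT  vc=[]
2: 0x25 (blk 9, set 1) → L1-HIT  vc=[]
3: 0x25 (blk 9, set 1) → L1-HIT  vc=[]
4: 0x26 (blk 9, set 1) → L1-HIT  vc=[]
5: 0x1f (blk 7, set 1) → MISS  vc=[9]
6: 0x24 (blk 9, set 1) → VC-HIT  vc=[7]
7: 0x24 (blk 9, set 1) → L1-HIT  vc=[7]
8: 0x25 (blk 9, set 1) → L1-HIT  vc=[7]
9: 0x27 (blk 9, set 1) → L1-HIT  vc=[7]
10: 0x1f (blk 7, set 1) → VC-HIT  vc=[9]
11: 0x1c (blk 7, set 1) → L1-HIT  vc=[9]
12: 0x24 (blk 9, set 1) → VC-HIT  vc=[7]

VC = [7]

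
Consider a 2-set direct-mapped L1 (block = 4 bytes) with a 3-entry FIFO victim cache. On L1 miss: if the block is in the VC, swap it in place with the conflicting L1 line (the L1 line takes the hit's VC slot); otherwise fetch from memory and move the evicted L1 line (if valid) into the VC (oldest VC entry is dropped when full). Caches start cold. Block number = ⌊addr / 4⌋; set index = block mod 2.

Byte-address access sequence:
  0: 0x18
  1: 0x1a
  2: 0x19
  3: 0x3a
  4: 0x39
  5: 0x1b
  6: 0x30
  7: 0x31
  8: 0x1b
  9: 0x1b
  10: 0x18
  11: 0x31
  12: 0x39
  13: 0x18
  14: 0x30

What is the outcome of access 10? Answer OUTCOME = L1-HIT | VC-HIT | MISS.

#0 0x18→b6/s0 MISS; vc=[]
#1 0x1a→b6/s0 L1-HIT; vc=[]
#2 0x19→b6/s0 L1-HIT; vc=[]
#3 0x3a→b14/s0 MISS; vc=[6]
#4 0x39→b14/s0 L1-HIT; vc=[6]
#5 0x1b→b6/s0 VC-HIT; vc=[14]
#6 0x30→b12/s0 MISS; vc=[14,6]
#7 0x31→b12/s0 L1-HIT; vc=[14,6]
#8 0x1b→b6/s0 VC-HIT; vc=[14,12]
#9 0x1b→b6/s0 L1-HIT; vc=[14,12]
#10 0x18→b6/s0 L1-HIT; vc=[14,12]
#11 0x31→b12/s0 VC-HIT; vc=[14,6]
#12 0x39→b14/s0 VC-HIT; vc=[12,6]
#13 0x18→b6/s0 VC-HIT; vc=[12,14]
#14 0x30→b12/s0 VC-HIT; vc=[6,14]

OUTCOME = L1-HIT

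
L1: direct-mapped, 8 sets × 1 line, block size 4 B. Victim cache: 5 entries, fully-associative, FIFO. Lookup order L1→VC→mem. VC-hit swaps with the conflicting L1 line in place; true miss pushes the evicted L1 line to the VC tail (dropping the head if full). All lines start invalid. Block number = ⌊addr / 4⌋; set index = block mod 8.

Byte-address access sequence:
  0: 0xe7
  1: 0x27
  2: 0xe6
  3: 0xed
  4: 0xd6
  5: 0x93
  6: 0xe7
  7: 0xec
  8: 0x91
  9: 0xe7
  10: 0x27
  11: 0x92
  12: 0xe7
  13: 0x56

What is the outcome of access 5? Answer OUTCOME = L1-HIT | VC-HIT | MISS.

OUTCOME = MISS

0: 0xe7 (blk 57, set 1) → MISS  vc=[]
1: 0x27 (blk 9, set 1) → MISS  vc=[57]
2: 0xe6 (blk 57, set 1) → VC-HIT  vc=[9]
3: 0xed (blk 59, set 3) → MISS  vc=[9]
4: 0xd6 (blk 53, set 5) → MISS  vc=[9]
5: 0x93 (blk 36, set 4) → MISS  vc=[9]
6: 0xe7 (blk 57, set 1) → L1-HIT  vc=[9]
7: 0xec (blk 59, set 3) → L1-HIT  vc=[9]
8: 0x91 (blk 36, set 4) → L1-HIT  vc=[9]
9: 0xe7 (blk 57, set 1) → L1-HIT  vc=[9]
10: 0x27 (blk 9, set 1) → VC-HIT  vc=[57]
11: 0x92 (blk 36, set 4) → L1-HIT  vc=[57]
12: 0xe7 (blk 57, set 1) → VC-HIT  vc=[9]
13: 0x56 (blk 21, set 5) → MISS  vc=[9, 53]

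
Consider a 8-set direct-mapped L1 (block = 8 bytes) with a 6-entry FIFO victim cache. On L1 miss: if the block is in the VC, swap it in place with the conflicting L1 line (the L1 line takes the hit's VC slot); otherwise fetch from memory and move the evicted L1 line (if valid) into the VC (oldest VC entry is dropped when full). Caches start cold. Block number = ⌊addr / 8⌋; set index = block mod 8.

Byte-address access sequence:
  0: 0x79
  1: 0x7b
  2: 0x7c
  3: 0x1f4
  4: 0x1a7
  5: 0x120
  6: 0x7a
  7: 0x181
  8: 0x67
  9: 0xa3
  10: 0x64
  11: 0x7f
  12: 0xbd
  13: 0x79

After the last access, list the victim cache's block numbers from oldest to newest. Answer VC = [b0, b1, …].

  [0] addr=0x79 blk=15 s=7: MISS | VC []
  [1] addr=0x7b blk=15 s=7: L1-HIT | VC []
  [2] addr=0x7c blk=15 s=7: L1-HIT | VC []
  [3] addr=0x1f4 blk=62 s=6: MISS | VC []
  [4] addr=0x1a7 blk=52 s=4: MISS | VC []
  [5] addr=0x120 blk=36 s=4: MISS | VC [52]
  [6] addr=0x7a blk=15 s=7: L1-HIT | VC [52]
  [7] addr=0x181 blk=48 s=0: MISS | VC [52]
  [8] addr=0x67 blk=12 s=4: MISS | VC [52, 36]
  [9] addr=0xa3 blk=20 s=4: MISS | VC [52, 36, 12]
  [10] addr=0x64 blk=12 s=4: VC-HIT | VC [52, 36, 20]
  [11] addr=0x7f blk=15 s=7: L1-HIT | VC [52, 36, 20]
  [12] addr=0xbd blk=23 s=7: MISS | VC [52, 36, 20, 15]
  [13] addr=0x79 blk=15 s=7: VC-HIT | VC [52, 36, 20, 23]

VC = [52, 36, 20, 23]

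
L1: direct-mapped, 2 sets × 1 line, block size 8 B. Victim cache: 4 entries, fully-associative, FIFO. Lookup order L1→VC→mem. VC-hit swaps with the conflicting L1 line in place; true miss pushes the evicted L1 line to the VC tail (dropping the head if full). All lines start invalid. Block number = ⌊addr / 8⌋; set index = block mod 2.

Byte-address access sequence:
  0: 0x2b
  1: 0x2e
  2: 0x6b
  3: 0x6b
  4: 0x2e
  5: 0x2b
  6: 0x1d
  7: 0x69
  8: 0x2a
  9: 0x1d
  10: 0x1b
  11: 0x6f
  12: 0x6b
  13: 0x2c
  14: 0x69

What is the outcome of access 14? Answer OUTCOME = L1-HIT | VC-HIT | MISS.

#0 0x2b→b5/s1 MISS; vc=[]
#1 0x2e→b5/s1 L1-HIT; vc=[]
#2 0x6b→b13/s1 MISS; vc=[5]
#3 0x6b→b13/s1 L1-HIT; vc=[5]
#4 0x2e→b5/s1 VC-HIT; vc=[13]
#5 0x2b→b5/s1 L1-HIT; vc=[13]
#6 0x1d→b3/s1 MISS; vc=[13,5]
#7 0x69→b13/s1 VC-HIT; vc=[3,5]
#8 0x2a→b5/s1 VC-HIT; vc=[3,13]
#9 0x1d→b3/s1 VC-HIT; vc=[5,13]
#10 0x1b→b3/s1 L1-HIT; vc=[5,13]
#11 0x6f→b13/s1 VC-HIT; vc=[5,3]
#12 0x6b→b13/s1 L1-HIT; vc=[5,3]
#13 0x2c→b5/s1 VC-HIT; vc=[13,3]
#14 0x69→b13/s1 VC-HIT; vc=[5,3]

OUTCOME = VC-HIT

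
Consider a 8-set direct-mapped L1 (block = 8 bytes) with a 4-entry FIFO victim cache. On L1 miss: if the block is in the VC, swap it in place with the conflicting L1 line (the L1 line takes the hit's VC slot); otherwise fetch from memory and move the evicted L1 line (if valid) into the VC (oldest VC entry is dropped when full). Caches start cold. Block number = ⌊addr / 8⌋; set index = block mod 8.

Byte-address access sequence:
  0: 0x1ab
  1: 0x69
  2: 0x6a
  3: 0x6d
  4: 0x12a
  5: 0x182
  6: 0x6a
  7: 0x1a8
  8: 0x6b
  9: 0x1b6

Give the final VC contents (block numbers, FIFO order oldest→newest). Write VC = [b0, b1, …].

#0 0x1ab→b53/s5 MISS; vc=[]
#1 0x69→b13/s5 MISS; vc=[53]
#2 0x6a→b13/s5 L1-HIT; vc=[53]
#3 0x6d→b13/s5 L1-HIT; vc=[53]
#4 0x12a→b37/s5 MISS; vc=[53,13]
#5 0x182→b48/s0 MISS; vc=[53,13]
#6 0x6a→b13/s5 VC-HIT; vc=[53,37]
#7 0x1a8→b53/s5 VC-HIT; vc=[13,37]
#8 0x6b→b13/s5 VC-HIT; vc=[53,37]
#9 0x1b6→b54/s6 MISS; vc=[53,37]

VC = [53, 37]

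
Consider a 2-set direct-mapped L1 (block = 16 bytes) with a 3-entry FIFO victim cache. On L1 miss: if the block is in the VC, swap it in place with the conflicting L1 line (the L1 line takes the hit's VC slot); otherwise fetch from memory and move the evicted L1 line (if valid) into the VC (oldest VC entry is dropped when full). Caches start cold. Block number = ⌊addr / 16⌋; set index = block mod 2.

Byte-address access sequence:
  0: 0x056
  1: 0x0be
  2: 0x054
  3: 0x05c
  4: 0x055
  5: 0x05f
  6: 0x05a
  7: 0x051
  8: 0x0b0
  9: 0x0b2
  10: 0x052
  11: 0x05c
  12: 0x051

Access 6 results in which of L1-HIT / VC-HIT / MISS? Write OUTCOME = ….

OUTCOME = L1-HIT

#0 0x56→b5/s1 MISS; vc=[]
#1 0xbe→b11/s1 MISS; vc=[5]
#2 0x54→b5/s1 VC-HIT; vc=[11]
#3 0x5c→b5/s1 L1-HIT; vc=[11]
#4 0x55→b5/s1 L1-HIT; vc=[11]
#5 0x5f→b5/s1 L1-HIT; vc=[11]
#6 0x5a→b5/s1 L1-HIT; vc=[11]
#7 0x51→b5/s1 L1-HIT; vc=[11]
#8 0xb0→b11/s1 VC-HIT; vc=[5]
#9 0xb2→b11/s1 L1-HIT; vc=[5]
#10 0x52→b5/s1 VC-HIT; vc=[11]
#11 0x5c→b5/s1 L1-HIT; vc=[11]
#12 0x51→b5/s1 L1-HIT; vc=[11]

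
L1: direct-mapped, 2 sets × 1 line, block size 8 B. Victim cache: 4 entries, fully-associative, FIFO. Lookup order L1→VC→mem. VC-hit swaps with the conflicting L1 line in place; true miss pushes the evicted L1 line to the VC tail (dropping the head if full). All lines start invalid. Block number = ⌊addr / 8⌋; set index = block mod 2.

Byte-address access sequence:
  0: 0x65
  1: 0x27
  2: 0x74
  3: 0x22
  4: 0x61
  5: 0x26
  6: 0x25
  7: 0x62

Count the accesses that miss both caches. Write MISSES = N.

MISSES = 3

0: 0x65 (blk 12, set 0) → MISS  vc=[]
1: 0x27 (blk 4, set 0) → MISS  vc=[12]
2: 0x74 (blk 14, set 0) → MISS  vc=[12, 4]
3: 0x22 (blk 4, set 0) → VC-HIT  vc=[12, 14]
4: 0x61 (blk 12, set 0) → VC-HIT  vc=[4, 14]
5: 0x26 (blk 4, set 0) → VC-HIT  vc=[12, 14]
6: 0x25 (blk 4, set 0) → L1-HIT  vc=[12, 14]
7: 0x62 (blk 12, set 0) → VC-HIT  vc=[4, 14]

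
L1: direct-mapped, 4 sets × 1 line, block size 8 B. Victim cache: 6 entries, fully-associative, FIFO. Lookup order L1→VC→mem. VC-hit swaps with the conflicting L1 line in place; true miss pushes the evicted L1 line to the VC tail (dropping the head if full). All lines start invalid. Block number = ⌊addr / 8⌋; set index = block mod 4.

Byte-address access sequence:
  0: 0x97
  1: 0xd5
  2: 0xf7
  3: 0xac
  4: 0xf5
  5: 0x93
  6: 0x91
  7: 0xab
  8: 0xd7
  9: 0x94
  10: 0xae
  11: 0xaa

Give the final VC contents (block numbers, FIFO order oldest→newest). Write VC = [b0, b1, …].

VC = [30, 26]

  [0] addr=0x97 blk=18 s=2: MISS | VC []
  [1] addr=0xd5 blk=26 s=2: MISS | VC [18]
  [2] addr=0xf7 blk=30 s=2: MISS | VC [18, 26]
  [3] addr=0xac blk=21 s=1: MISS | VC [18, 26]
  [4] addr=0xf5 blk=30 s=2: L1-HIT | VC [18, 26]
  [5] addr=0x93 blk=18 s=2: VC-HIT | VC [30, 26]
  [6] addr=0x91 blk=18 s=2: L1-HIT | VC [30, 26]
  [7] addr=0xab blk=21 s=1: L1-HIT | VC [30, 26]
  [8] addr=0xd7 blk=26 s=2: VC-HIT | VC [30, 18]
  [9] addr=0x94 blk=18 s=2: VC-HIT | VC [30, 26]
  [10] addr=0xae blk=21 s=1: L1-HIT | VC [30, 26]
  [11] addr=0xaa blk=21 s=1: L1-HIT | VC [30, 26]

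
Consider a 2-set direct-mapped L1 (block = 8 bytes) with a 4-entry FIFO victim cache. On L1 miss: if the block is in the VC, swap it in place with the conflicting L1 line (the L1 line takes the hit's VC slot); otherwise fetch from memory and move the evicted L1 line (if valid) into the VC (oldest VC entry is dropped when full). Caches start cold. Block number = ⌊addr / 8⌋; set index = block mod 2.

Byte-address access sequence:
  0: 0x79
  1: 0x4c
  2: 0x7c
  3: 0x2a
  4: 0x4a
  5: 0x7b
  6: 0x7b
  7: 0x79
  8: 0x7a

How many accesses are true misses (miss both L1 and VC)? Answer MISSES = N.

#0 0x79→b15/s1 MISS; vc=[]
#1 0x4c→b9/s1 MISS; vc=[15]
#2 0x7c→b15/s1 VC-HIT; vc=[9]
#3 0x2a→b5/s1 MISS; vc=[9,15]
#4 0x4a→b9/s1 VC-HIT; vc=[5,15]
#5 0x7b→b15/s1 VC-HIT; vc=[5,9]
#6 0x7b→b15/s1 L1-HIT; vc=[5,9]
#7 0x79→b15/s1 L1-HIT; vc=[5,9]
#8 0x7a→b15/s1 L1-HIT; vc=[5,9]

MISSES = 3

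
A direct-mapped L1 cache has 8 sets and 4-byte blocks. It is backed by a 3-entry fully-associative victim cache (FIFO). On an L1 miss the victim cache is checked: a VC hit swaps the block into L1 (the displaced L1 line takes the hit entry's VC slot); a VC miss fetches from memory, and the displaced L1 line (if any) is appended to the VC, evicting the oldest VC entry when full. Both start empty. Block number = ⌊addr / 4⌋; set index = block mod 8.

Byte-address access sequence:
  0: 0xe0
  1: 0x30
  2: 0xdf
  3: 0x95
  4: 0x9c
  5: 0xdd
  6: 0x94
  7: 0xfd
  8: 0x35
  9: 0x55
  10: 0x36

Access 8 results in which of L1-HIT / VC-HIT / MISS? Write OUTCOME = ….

#0 0xe0→b56/s0 MISS; vc=[]
#1 0x30→b12/s4 MISS; vc=[]
#2 0xdf→b55/s7 MISS; vc=[]
#3 0x95→b37/s5 MISS; vc=[]
#4 0x9c→b39/s7 MISS; vc=[55]
#5 0xdd→b55/s7 VC-HIT; vc=[39]
#6 0x94→b37/s5 L1-HIT; vc=[39]
#7 0xfd→b63/s7 MISS; vc=[39,55]
#8 0x35→b13/s5 MISS; vc=[39,55,37]
#9 0x55→b21/s5 MISS; vc=[55,37,13]
#10 0x36→b13/s5 VC-HIT; vc=[55,37,21]

OUTCOME = MISS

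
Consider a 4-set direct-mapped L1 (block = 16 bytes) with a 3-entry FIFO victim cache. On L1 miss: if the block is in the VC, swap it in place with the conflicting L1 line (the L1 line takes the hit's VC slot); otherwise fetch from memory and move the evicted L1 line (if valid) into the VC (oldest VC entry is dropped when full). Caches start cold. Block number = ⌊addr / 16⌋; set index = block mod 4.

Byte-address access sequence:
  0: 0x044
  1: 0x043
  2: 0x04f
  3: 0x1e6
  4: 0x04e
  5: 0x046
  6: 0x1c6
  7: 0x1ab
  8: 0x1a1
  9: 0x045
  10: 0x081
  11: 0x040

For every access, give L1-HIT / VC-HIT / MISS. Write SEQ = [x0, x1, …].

#0 0x44→b4/s0 MISS; vc=[]
#1 0x43→b4/s0 L1-HIT; vc=[]
#2 0x4f→b4/s0 L1-HIT; vc=[]
#3 0x1e6→b30/s2 MISS; vc=[]
#4 0x4e→b4/s0 L1-HIT; vc=[]
#5 0x46→b4/s0 L1-HIT; vc=[]
#6 0x1c6→b28/s0 MISS; vc=[4]
#7 0x1ab→b26/s2 MISS; vc=[4,30]
#8 0x1a1→b26/s2 L1-HIT; vc=[4,30]
#9 0x45→b4/s0 VC-HIT; vc=[28,30]
#10 0x81→b8/s0 MISS; vc=[28,30,4]
#11 0x40→b4/s0 VC-HIT; vc=[28,30,8]

SEQ = [MISS, L1-HIT, L1-HIT, MISS, L1-HIT, L1-HIT, MISS, MISS, L1-HIT, VC-HIT, MISS, VC-HIT]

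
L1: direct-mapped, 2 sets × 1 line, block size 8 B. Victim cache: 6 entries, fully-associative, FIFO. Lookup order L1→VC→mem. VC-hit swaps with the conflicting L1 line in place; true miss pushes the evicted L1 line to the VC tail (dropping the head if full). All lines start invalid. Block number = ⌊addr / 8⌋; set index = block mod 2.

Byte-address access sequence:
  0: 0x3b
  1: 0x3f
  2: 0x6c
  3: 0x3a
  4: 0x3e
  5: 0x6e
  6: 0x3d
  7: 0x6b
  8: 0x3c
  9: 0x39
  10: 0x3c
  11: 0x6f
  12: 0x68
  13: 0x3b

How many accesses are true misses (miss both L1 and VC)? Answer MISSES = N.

MISSES = 2

  [0] addr=0x3b blk=7 s=1: MISS | VC []
  [1] addr=0x3f blk=7 s=1: L1-HIT | VC []
  [2] addr=0x6c blk=13 s=1: MISS | VC [7]
  [3] addr=0x3a blk=7 s=1: VC-HIT | VC [13]
  [4] addr=0x3e blk=7 s=1: L1-HIT | VC [13]
  [5] addr=0x6e blk=13 s=1: VC-HIT | VC [7]
  [6] addr=0x3d blk=7 s=1: VC-HIT | VC [13]
  [7] addr=0x6b blk=13 s=1: VC-HIT | VC [7]
  [8] addr=0x3c blk=7 s=1: VC-HIT | VC [13]
  [9] addr=0x39 blk=7 s=1: L1-HIT | VC [13]
  [10] addr=0x3c blk=7 s=1: L1-HIT | VC [13]
  [11] addr=0x6f blk=13 s=1: VC-HIT | VC [7]
  [12] addr=0x68 blk=13 s=1: L1-HIT | VC [7]
  [13] addr=0x3b blk=7 s=1: VC-HIT | VC [13]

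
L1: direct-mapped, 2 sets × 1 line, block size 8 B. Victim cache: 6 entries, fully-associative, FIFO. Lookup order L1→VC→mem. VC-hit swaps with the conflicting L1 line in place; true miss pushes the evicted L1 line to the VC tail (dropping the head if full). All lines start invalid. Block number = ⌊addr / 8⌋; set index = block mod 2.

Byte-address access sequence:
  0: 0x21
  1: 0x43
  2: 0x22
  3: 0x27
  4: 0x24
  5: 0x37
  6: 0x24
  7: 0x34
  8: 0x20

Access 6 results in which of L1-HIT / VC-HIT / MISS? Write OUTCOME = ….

  [0] addr=0x21 blk=4 s=0: MISS | VC []
  [1] addr=0x43 blk=8 s=0: MISS | VC [4]
  [2] addr=0x22 blk=4 s=0: VC-HIT | VC [8]
  [3] addr=0x27 blk=4 s=0: L1-HIT | VC [8]
  [4] addr=0x24 blk=4 s=0: L1-HIT | VC [8]
  [5] addr=0x37 blk=6 s=0: MISS | VC [8, 4]
  [6] addr=0x24 blk=4 s=0: VC-HIT | VC [8, 6]
  [7] addr=0x34 blk=6 s=0: VC-HIT | VC [8, 4]
  [8] addr=0x20 blk=4 s=0: VC-HIT | VC [8, 6]

OUTCOME = VC-HIT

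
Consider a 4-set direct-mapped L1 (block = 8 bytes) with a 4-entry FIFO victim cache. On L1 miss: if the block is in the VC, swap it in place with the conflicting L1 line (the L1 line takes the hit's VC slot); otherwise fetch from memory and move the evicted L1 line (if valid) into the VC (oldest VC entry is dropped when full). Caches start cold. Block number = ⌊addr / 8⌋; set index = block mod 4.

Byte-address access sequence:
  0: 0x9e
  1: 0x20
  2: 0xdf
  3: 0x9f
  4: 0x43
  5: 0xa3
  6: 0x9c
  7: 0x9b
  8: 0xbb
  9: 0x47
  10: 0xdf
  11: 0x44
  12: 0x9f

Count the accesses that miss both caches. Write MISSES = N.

MISSES = 6

0: 0x9e (blk 19, set 3) → MISS  vc=[]
1: 0x20 (blk 4, set 0) → MISS  vc=[]
2: 0xdf (blk 27, set 3) → MISS  vc=[19]
3: 0x9f (blk 19, set 3) → VC-HIT  vc=[27]
4: 0x43 (blk 8, set 0) → MISS  vc=[27, 4]
5: 0xa3 (blk 20, set 0) → MISS  vc=[27, 4, 8]
6: 0x9c (blk 19, set 3) → L1-HIT  vc=[27, 4, 8]
7: 0x9b (blk 19, set 3) → L1-HIT  vc=[27, 4, 8]
8: 0xbb (blk 23, set 3) → MISS  vc=[27, 4, 8, 19]
9: 0x47 (blk 8, set 0) → VC-HIT  vc=[27, 4, 20, 19]
10: 0xdf (blk 27, set 3) → VC-HIT  vc=[23, 4, 20, 19]
11: 0x44 (blk 8, set 0) → L1-HIT  vc=[23, 4, 20, 19]
12: 0x9f (blk 19, set 3) → VC-HIT  vc=[23, 4, 20, 27]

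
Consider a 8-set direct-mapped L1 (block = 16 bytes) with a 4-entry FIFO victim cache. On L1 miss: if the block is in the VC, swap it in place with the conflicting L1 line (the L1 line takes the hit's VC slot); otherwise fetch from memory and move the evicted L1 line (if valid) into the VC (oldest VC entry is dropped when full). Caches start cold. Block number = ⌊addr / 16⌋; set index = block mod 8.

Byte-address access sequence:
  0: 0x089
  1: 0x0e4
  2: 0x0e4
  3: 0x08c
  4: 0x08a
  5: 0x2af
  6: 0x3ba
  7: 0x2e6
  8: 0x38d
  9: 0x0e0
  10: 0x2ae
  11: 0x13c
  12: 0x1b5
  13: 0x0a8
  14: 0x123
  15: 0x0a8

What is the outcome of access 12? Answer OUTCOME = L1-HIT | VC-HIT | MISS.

#0 0x89→b8/s0 MISS; vc=[]
#1 0xe4→b14/s6 MISS; vc=[]
#2 0xe4→b14/s6 L1-HIT; vc=[]
#3 0x8c→b8/s0 L1-HIT; vc=[]
#4 0x8a→b8/s0 L1-HIT; vc=[]
#5 0x2af→b42/s2 MISS; vc=[]
#6 0x3ba→b59/s3 MISS; vc=[]
#7 0x2e6→b46/s6 MISS; vc=[14]
#8 0x38d→b56/s0 MISS; vc=[14,8]
#9 0xe0→b14/s6 VC-HIT; vc=[46,8]
#10 0x2ae→b42/s2 L1-HIT; vc=[46,8]
#11 0x13c→b19/s3 MISS; vc=[46,8,59]
#12 0x1b5→b27/s3 MISS; vc=[46,8,59,19]
#13 0xa8→b10/s2 MISS; vc=[8,59,19,42]
#14 0x123→b18/s2 MISS; vc=[59,19,42,10]
#15 0xa8→b10/s2 VC-HIT; vc=[59,19,42,18]

OUTCOME = MISS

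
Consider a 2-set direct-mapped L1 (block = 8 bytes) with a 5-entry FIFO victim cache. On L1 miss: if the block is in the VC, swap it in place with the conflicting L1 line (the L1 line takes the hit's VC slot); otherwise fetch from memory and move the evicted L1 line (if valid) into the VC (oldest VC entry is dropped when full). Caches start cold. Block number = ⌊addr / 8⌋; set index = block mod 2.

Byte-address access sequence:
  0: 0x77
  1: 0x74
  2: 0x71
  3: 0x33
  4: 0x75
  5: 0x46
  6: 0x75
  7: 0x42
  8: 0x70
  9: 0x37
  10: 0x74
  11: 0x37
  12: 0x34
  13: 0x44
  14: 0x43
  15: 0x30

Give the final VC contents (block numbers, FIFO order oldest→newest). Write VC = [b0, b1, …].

#0 0x77→b14/s0 MISS; vc=[]
#1 0x74→b14/s0 L1-HIT; vc=[]
#2 0x71→b14/s0 L1-HIT; vc=[]
#3 0x33→b6/s0 MISS; vc=[14]
#4 0x75→b14/s0 VC-HIT; vc=[6]
#5 0x46→b8/s0 MISS; vc=[6,14]
#6 0x75→b14/s0 VC-HIT; vc=[6,8]
#7 0x42→b8/s0 VC-HIT; vc=[6,14]
#8 0x70→b14/s0 VC-HIT; vc=[6,8]
#9 0x37→b6/s0 VC-HIT; vc=[14,8]
#10 0x74→b14/s0 VC-HIT; vc=[6,8]
#11 0x37→b6/s0 VC-HIT; vc=[14,8]
#12 0x34→b6/s0 L1-HIT; vc=[14,8]
#13 0x44→b8/s0 VC-HIT; vc=[14,6]
#14 0x43→b8/s0 L1-HIT; vc=[14,6]
#15 0x30→b6/s0 VC-HIT; vc=[14,8]

VC = [14, 8]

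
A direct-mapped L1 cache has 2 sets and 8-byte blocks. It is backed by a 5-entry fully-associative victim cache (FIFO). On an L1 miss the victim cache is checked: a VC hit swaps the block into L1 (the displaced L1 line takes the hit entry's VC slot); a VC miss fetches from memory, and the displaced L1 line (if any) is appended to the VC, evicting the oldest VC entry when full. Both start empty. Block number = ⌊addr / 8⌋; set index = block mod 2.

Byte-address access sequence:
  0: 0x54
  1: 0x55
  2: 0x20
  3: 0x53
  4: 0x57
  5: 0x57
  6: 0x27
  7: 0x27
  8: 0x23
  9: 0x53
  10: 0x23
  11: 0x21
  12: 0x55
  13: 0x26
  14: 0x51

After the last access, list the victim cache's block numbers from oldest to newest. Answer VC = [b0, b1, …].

#0 0x54→b10/s0 MISS; vc=[]
#1 0x55→b10/s0 L1-HIT; vc=[]
#2 0x20→b4/s0 MISS; vc=[10]
#3 0x53→b10/s0 VC-HIT; vc=[4]
#4 0x57→b10/s0 L1-HIT; vc=[4]
#5 0x57→b10/s0 L1-HIT; vc=[4]
#6 0x27→b4/s0 VC-HIT; vc=[10]
#7 0x27→b4/s0 L1-HIT; vc=[10]
#8 0x23→b4/s0 L1-HIT; vc=[10]
#9 0x53→b10/s0 VC-HIT; vc=[4]
#10 0x23→b4/s0 VC-HIT; vc=[10]
#11 0x21→b4/s0 L1-HIT; vc=[10]
#12 0x55→b10/s0 VC-HIT; vc=[4]
#13 0x26→b4/s0 VC-HIT; vc=[10]
#14 0x51→b10/s0 VC-HIT; vc=[4]

VC = [4]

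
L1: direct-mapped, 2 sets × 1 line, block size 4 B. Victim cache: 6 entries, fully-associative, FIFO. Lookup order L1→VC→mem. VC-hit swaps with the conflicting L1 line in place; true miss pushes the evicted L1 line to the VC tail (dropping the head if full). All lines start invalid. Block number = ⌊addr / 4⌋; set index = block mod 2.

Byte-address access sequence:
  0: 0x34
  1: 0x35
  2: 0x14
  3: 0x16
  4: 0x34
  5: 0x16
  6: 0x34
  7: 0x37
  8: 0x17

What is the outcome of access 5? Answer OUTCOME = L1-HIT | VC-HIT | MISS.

OUTCOME = VC-HIT

#0 0x34→b13/s1 MISS; vc=[]
#1 0x35→b13/s1 L1-HIT; vc=[]
#2 0x14→b5/s1 MISS; vc=[13]
#3 0x16→b5/s1 L1-HIT; vc=[13]
#4 0x34→b13/s1 VC-HIT; vc=[5]
#5 0x16→b5/s1 VC-HIT; vc=[13]
#6 0x34→b13/s1 VC-HIT; vc=[5]
#7 0x37→b13/s1 L1-HIT; vc=[5]
#8 0x17→b5/s1 VC-HIT; vc=[13]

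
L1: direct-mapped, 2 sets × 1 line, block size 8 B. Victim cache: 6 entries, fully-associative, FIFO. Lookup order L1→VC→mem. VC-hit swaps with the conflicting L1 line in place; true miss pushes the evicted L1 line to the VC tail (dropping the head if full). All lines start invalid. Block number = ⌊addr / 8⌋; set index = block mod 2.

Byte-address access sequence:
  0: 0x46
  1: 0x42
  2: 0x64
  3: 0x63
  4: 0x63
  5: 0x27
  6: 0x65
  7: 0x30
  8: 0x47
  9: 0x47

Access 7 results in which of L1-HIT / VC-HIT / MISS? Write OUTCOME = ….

OUTCOME = MISS

0: 0x46 (blk 8, set 0) → MISS  vc=[]
1: 0x42 (blk 8, set 0) → L1-HIT  vc=[]
2: 0x64 (blk 12, set 0) → MISS  vc=[8]
3: 0x63 (blk 12, set 0) → L1-HIT  vc=[8]
4: 0x63 (blk 12, set 0) → L1-HIT  vc=[8]
5: 0x27 (blk 4, set 0) → MISS  vc=[8, 12]
6: 0x65 (blk 12, set 0) → VC-HIT  vc=[8, 4]
7: 0x30 (blk 6, set 0) → MISS  vc=[8, 4, 12]
8: 0x47 (blk 8, set 0) → VC-HIT  vc=[6, 4, 12]
9: 0x47 (blk 8, set 0) → L1-HIT  vc=[6, 4, 12]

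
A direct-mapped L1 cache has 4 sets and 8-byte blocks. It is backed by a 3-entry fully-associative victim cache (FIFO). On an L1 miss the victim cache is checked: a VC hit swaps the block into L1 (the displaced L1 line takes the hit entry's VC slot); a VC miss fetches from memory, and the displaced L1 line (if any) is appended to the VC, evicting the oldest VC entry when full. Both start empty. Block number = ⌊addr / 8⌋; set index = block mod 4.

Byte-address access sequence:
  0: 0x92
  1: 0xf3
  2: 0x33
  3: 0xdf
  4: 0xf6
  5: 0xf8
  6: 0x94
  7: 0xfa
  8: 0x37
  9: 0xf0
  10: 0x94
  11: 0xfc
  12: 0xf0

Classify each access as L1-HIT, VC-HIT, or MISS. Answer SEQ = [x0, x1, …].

  [0] addr=0x92 blk=18 s=2: MISS | VC []
  [1] addr=0xf3 blk=30 s=2: MISS | VC [18]
  [2] addr=0x33 blk=6 s=2: MISS | VC [18, 30]
  [3] addr=0xdf blk=27 s=3: MISS | VC [18, 30]
  [4] addr=0xf6 blk=30 s=2: VC-HIT | VC [18, 6]
  [5] addr=0xf8 blk=31 s=3: MISS | VC [18, 6, 27]
  [6] addr=0x94 blk=18 s=2: VC-HIT | VC [30, 6, 27]
  [7] addr=0xfa blk=31 s=3: L1-HIT | VC [30, 6, 27]
  [8] addr=0x37 blk=6 s=2: VC-HIT | VC [30, 18, 27]
  [9] addr=0xf0 blk=30 s=2: VC-HIT | VC [6, 18, 27]
  [10] addr=0x94 blk=18 s=2: VC-HIT | VC [6, 30, 27]
  [11] addr=0xfc blk=31 s=3: L1-HIT | VC [6, 30, 27]
  [12] addr=0xf0 blk=30 s=2: VC-HIT | VC [6, 18, 27]

SEQ = [MISS, MISS, MISS, MISS, VC-HIT, MISS, VC-HIT, L1-HIT, VC-HIT, VC-HIT, VC-HIT, L1-HIT, VC-HIT]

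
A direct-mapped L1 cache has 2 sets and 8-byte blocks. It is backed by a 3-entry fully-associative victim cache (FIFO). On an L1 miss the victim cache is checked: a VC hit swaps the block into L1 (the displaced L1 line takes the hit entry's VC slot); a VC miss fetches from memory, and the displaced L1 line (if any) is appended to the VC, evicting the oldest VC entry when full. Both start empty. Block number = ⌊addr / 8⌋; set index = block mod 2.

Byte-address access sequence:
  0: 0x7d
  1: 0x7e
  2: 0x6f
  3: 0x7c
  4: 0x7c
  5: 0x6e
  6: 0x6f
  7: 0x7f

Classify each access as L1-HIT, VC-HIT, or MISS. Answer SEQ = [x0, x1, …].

SEQ = [MISS, L1-HIT, MISS, VC-HIT, L1-HIT, VC-HIT, L1-HIT, VC-HIT]

  [0] addr=0x7d blk=15 s=1: MISS | VC []
  [1] addr=0x7e blk=15 s=1: L1-HIT | VC []
  [2] addr=0x6f blk=13 s=1: MISS | VC [15]
  [3] addr=0x7c blk=15 s=1: VC-HIT | VC [13]
  [4] addr=0x7c blk=15 s=1: L1-HIT | VC [13]
  [5] addr=0x6e blk=13 s=1: VC-HIT | VC [15]
  [6] addr=0x6f blk=13 s=1: L1-HIT | VC [15]
  [7] addr=0x7f blk=15 s=1: VC-HIT | VC [13]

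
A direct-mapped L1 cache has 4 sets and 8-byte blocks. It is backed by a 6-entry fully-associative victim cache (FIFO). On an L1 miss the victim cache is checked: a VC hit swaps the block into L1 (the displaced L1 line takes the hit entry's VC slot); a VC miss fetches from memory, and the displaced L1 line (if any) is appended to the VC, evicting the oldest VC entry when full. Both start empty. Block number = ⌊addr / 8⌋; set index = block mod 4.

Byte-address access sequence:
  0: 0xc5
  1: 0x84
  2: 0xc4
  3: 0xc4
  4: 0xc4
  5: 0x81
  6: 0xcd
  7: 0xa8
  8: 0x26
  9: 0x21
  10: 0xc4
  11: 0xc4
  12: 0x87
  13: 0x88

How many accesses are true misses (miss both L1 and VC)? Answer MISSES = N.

MISSES = 6

  [0] addr=0xc5 blk=24 s=0: MISS | VC []
  [1] addr=0x84 blk=16 s=0: MISS | VC [24]
  [2] addr=0xc4 blk=24 s=0: VC-HIT | VC [16]
  [3] addr=0xc4 blk=24 s=0: L1-HIT | VC [16]
  [4] addr=0xc4 blk=24 s=0: L1-HIT | VC [16]
  [5] addr=0x81 blk=16 s=0: VC-HIT | VC [24]
  [6] addr=0xcd blk=25 s=1: MISS | VC [24]
  [7] addr=0xa8 blk=21 s=1: MISS | VC [24, 25]
  [8] addr=0x26 blk=4 s=0: MISS | VC [24, 25, 16]
  [9] addr=0x21 blk=4 s=0: L1-HIT | VC [24, 25, 16]
  [10] addr=0xc4 blk=24 s=0: VC-HIT | VC [4, 25, 16]
  [11] addr=0xc4 blk=24 s=0: L1-HIT | VC [4, 25, 16]
  [12] addr=0x87 blk=16 s=0: VC-HIT | VC [4, 25, 24]
  [13] addr=0x88 blk=17 s=1: MISS | VC [4, 25, 24, 21]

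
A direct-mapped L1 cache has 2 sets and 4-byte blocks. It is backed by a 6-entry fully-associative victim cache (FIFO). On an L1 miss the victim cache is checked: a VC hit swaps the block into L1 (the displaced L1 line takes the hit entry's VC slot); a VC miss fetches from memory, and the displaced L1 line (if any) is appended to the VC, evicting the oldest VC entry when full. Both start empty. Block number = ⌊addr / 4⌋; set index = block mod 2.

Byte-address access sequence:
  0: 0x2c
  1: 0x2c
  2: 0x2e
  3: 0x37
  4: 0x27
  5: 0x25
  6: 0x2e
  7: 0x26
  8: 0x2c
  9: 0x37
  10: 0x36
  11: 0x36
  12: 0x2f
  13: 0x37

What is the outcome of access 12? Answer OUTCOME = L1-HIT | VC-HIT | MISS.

  [0] addr=0x2c blk=11 s=1: MISS | VC []
  [1] addr=0x2c blk=11 s=1: L1-HIT | VC []
  [2] addr=0x2e blk=11 s=1: L1-HIT | VC []
  [3] addr=0x37 blk=13 s=1: MISS | VC [11]
  [4] addr=0x27 blk=9 s=1: MISS | VC [11, 13]
  [5] addr=0x25 blk=9 s=1: L1-HIT | VC [11, 13]
  [6] addr=0x2e blk=11 s=1: VC-HIT | VC [9, 13]
  [7] addr=0x26 blk=9 s=1: VC-HIT | VC [11, 13]
  [8] addr=0x2c blk=11 s=1: VC-HIT | VC [9, 13]
  [9] addr=0x37 blk=13 s=1: VC-HIT | VC [9, 11]
  [10] addr=0x36 blk=13 s=1: L1-HIT | VC [9, 11]
  [11] addr=0x36 blk=13 s=1: L1-HIT | VC [9, 11]
  [12] addr=0x2f blk=11 s=1: VC-HIT | VC [9, 13]
  [13] addr=0x37 blk=13 s=1: VC-HIT | VC [9, 11]

OUTCOME = VC-HIT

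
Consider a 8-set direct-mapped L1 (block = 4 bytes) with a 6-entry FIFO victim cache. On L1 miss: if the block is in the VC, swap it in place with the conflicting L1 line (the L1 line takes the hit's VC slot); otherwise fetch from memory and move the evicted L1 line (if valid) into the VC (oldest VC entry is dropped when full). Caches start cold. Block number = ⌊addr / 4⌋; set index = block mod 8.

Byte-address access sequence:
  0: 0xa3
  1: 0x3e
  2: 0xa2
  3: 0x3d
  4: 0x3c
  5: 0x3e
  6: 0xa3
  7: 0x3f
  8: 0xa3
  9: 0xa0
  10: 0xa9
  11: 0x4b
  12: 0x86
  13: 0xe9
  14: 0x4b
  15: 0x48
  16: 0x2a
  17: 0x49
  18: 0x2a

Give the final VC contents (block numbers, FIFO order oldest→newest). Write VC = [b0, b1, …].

VC = [42, 58, 18]

  [0] addr=0xa3 blk=40 s=0: MISS | VC []
  [1] addr=0x3e blk=15 s=7: MISS | VC []
  [2] addr=0xa2 blk=40 s=0: L1-HIT | VC []
  [3] addr=0x3d blk=15 s=7: L1-HIT | VC []
  [4] addr=0x3c blk=15 s=7: L1-HIT | VC []
  [5] addr=0x3e blk=15 s=7: L1-HIT | VC []
  [6] addr=0xa3 blk=40 s=0: L1-HIT | VC []
  [7] addr=0x3f blk=15 s=7: L1-HIT | VC []
  [8] addr=0xa3 blk=40 s=0: L1-HIT | VC []
  [9] addr=0xa0 blk=40 s=0: L1-HIT | VC []
  [10] addr=0xa9 blk=42 s=2: MISS | VC []
  [11] addr=0x4b blk=18 s=2: MISS | VC [42]
  [12] addr=0x86 blk=33 s=1: MISS | VC [42]
  [13] addr=0xe9 blk=58 s=2: MISS | VC [42, 18]
  [14] addr=0x4b blk=18 s=2: VC-HIT | VC [42, 58]
  [15] addr=0x48 blk=18 s=2: L1-HIT | VC [42, 58]
  [16] addr=0x2a blk=10 s=2: MISS | VC [42, 58, 18]
  [17] addr=0x49 blk=18 s=2: VC-HIT | VC [42, 58, 10]
  [18] addr=0x2a blk=10 s=2: VC-HIT | VC [42, 58, 18]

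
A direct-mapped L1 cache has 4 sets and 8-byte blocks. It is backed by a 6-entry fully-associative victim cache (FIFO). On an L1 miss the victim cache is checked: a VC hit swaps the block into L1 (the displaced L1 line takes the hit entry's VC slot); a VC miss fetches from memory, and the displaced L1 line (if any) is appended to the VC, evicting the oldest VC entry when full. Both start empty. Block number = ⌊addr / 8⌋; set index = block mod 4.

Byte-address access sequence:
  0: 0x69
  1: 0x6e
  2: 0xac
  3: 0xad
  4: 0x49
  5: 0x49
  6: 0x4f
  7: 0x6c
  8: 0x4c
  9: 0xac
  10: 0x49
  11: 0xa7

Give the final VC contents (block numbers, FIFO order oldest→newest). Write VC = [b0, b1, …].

0: 0x69 (blk 13, set 1) → MISS  vc=[]
1: 0x6e (blk 13, set 1) → L1-HIT  vc=[]
2: 0xac (blk 21, set 1) → MISS  vc=[13]
3: 0xad (blk 21, set 1) → L1-HIT  vc=[13]
4: 0x49 (blk 9, set 1) → MISS  vc=[13, 21]
5: 0x49 (blk 9, set 1) → L1-HIT  vc=[13, 21]
6: 0x4f (blk 9, set 1) → L1-HIT  vc=[13, 21]
7: 0x6c (blk 13, set 1) → VC-HIT  vc=[9, 21]
8: 0x4c (blk 9, set 1) → VC-HIT  vc=[13, 21]
9: 0xac (blk 21, set 1) → VC-HIT  vc=[13, 9]
10: 0x49 (blk 9, set 1) → VC-HIT  vc=[13, 21]
11: 0xa7 (blk 20, set 0) → MISS  vc=[13, 21]

VC = [13, 21]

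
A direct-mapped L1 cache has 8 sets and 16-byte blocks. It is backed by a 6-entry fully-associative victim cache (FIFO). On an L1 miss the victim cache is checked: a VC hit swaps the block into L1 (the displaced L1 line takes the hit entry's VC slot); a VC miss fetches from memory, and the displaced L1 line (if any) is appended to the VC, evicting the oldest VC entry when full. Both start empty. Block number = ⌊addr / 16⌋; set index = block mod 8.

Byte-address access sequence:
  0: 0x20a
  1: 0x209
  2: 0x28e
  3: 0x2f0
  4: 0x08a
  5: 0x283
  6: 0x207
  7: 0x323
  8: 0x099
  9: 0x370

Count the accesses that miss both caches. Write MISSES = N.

MISSES = 7

  [0] addr=0x20a blk=32 s=0: MISS | VC []
  [1] addr=0x209 blk=32 s=0: L1-HIT | VC []
  [2] addr=0x28e blk=40 s=0: MISS | VC [32]
  [3] addr=0x2f0 blk=47 s=7: MISS | VC [32]
  [4] addr=0x8a blk=8 s=0: MISS | VC [32, 40]
  [5] addr=0x283 blk=40 s=0: VC-HIT | VC [32, 8]
  [6] addr=0x207 blk=32 s=0: VC-HIT | VC [40, 8]
  [7] addr=0x323 blk=50 s=2: MISS | VC [40, 8]
  [8] addr=0x99 blk=9 s=1: MISS | VC [40, 8]
  [9] addr=0x370 blk=55 s=7: MISS | VC [40, 8, 47]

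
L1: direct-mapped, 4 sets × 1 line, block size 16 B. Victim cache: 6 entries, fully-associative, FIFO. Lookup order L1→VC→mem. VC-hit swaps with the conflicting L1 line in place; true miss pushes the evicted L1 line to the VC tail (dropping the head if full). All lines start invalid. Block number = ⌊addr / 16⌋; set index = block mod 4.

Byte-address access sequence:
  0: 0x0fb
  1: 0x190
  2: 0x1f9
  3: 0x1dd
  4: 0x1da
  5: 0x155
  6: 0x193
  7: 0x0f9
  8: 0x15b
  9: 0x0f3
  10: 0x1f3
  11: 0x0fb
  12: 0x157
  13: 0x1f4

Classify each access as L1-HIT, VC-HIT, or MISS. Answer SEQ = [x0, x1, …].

SEQ = [MISS, MISS, MISS, MISS, L1-HIT, MISS, VC-HIT, VC-HIT, VC-HIT, L1-HIT, VC-HIT, VC-HIT, L1-HIT, VC-HIT]

#0 0xfb→b15/s3 MISS; vc=[]
#1 0x190→b25/s1 MISS; vc=[]
#2 0x1f9→b31/s3 MISS; vc=[15]
#3 0x1dd→b29/s1 MISS; vc=[15,25]
#4 0x1da→b29/s1 L1-HIT; vc=[15,25]
#5 0x155→b21/s1 MISS; vc=[15,25,29]
#6 0x193→b25/s1 VC-HIT; vc=[15,21,29]
#7 0xf9→b15/s3 VC-HIT; vc=[31,21,29]
#8 0x15b→b21/s1 VC-HIT; vc=[31,25,29]
#9 0xf3→b15/s3 L1-HIT; vc=[31,25,29]
#10 0x1f3→b31/s3 VC-HIT; vc=[15,25,29]
#11 0xfb→b15/s3 VC-HIT; vc=[31,25,29]
#12 0x157→b21/s1 L1-HIT; vc=[31,25,29]
#13 0x1f4→b31/s3 VC-HIT; vc=[15,25,29]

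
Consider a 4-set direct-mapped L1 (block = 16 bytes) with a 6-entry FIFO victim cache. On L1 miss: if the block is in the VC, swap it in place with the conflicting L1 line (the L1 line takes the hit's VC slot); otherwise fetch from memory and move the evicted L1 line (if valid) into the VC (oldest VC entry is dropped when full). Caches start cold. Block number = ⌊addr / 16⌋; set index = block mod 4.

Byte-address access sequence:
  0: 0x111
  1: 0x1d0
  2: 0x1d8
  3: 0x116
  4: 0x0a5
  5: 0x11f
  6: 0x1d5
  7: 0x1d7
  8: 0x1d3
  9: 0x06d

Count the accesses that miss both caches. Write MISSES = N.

MISSES = 4

#0 0x111→b17/s1 MISS; vc=[]
#1 0x1d0→b29/s1 MISS; vc=[17]
#2 0x1d8→b29/s1 L1-HIT; vc=[17]
#3 0x116→b17/s1 VC-HIT; vc=[29]
#4 0xa5→b10/s2 MISS; vc=[29]
#5 0x11f→b17/s1 L1-HIT; vc=[29]
#6 0x1d5→b29/s1 VC-HIT; vc=[17]
#7 0x1d7→b29/s1 L1-HIT; vc=[17]
#8 0x1d3→b29/s1 L1-HIT; vc=[17]
#9 0x6d→b6/s2 MISS; vc=[17,10]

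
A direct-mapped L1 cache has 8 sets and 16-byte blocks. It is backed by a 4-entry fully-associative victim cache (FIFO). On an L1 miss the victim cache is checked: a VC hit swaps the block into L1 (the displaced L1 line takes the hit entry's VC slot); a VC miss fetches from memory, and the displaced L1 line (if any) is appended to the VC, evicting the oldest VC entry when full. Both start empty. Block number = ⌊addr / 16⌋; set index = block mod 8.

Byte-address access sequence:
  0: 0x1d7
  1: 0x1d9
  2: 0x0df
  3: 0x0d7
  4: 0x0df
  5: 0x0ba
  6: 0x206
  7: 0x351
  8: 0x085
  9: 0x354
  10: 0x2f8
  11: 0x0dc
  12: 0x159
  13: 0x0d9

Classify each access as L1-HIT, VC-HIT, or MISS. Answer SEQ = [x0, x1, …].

  [0] addr=0x1d7 blk=29 s=5: MISS | VC []
  [1] addr=0x1d9 blk=29 s=5: L1-HIT | VC []
  [2] addr=0xdf blk=13 s=5: MISS | VC [29]
  [3] addr=0xd7 blk=13 s=5: L1-HIT | VC [29]
  [4] addr=0xdf blk=13 s=5: L1-HIT | VC [29]
  [5] addr=0xba blk=11 s=3: MISS | VC [29]
  [6] addr=0x206 blk=32 s=0: MISS | VC [29]
  [7] addr=0x351 blk=53 s=5: MISS | VC [29, 13]
  [8] addr=0x85 blk=8 s=0: MISS | VC [29, 13, 32]
  [9] addr=0x354 blk=53 s=5: L1-HIT | VC [29, 13, 32]
  [10] addr=0x2f8 blk=47 s=7: MISS | VC [29, 13, 32]
  [11] addr=0xdc blk=13 s=5: VC-HIT | VC [29, 53, 32]
  [12] addr=0x159 blk=21 s=5: MISS | VC [29, 53, 32, 13]
  [13] addr=0xd9 blk=13 s=5: VC-HIT | VC [29, 53, 32, 21]

SEQ = [MISS, L1-HIT, MISS, L1-HIT, L1-HIT, MISS, MISS, MISS, MISS, L1-HIT, MISS, VC-HIT, MISS, VC-HIT]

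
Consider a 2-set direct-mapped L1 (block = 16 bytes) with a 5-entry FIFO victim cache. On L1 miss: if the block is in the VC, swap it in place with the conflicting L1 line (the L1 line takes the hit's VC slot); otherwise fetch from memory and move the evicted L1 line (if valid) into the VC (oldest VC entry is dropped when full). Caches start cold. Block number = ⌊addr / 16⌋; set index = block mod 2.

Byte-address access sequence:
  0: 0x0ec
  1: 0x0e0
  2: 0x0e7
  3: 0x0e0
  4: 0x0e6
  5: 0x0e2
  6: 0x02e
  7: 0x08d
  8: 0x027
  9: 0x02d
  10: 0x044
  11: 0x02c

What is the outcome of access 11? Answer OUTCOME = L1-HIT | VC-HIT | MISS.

OUTCOME = VC-HIT

0: 0xec (blk 14, set 0) → MISS  vc=[]
1: 0xe0 (blk 14, set 0) → L1-HIT  vc=[]
2: 0xe7 (blk 14, set 0) → L1-HIT  vc=[]
3: 0xe0 (blk 14, set 0) → L1-HIT  vc=[]
4: 0xe6 (blk 14, set 0) → L1-HIT  vc=[]
5: 0xe2 (blk 14, set 0) → L1-HIT  vc=[]
6: 0x2e (blk 2, set 0) → MISS  vc=[14]
7: 0x8d (blk 8, set 0) → MISS  vc=[14, 2]
8: 0x27 (blk 2, set 0) → VC-HIT  vc=[14, 8]
9: 0x2d (blk 2, set 0) → L1-HIT  vc=[14, 8]
10: 0x44 (blk 4, set 0) → MISS  vc=[14, 8, 2]
11: 0x2c (blk 2, set 0) → VC-HIT  vc=[14, 8, 4]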